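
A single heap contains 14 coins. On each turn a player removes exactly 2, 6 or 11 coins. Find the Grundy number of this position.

3

Build the Grundy sequence with g(k) = mex{g(k−s) : s ∈ {2, 6, 11}, s ≤ k}:
g(0) = mex{} = 0
g(1) = mex{} = 0
g(2) = mex{0} = 1
g(3) = mex{0} = 1
g(4) = mex{1} = 0
g(5) = mex{1} = 0
g(6) = mex{0} = 1
g(7) = mex{0} = 1
g(8) = mex{1} = 0
g(9) = mex{1} = 0
g(10) = mex{0} = 1
g(11) = mex{0} = 1
g(12) = mex{0,1} = 2
g(13) = mex{1} = 0
g(14) = mex{0,1,2} = 3
So g(14) = 3.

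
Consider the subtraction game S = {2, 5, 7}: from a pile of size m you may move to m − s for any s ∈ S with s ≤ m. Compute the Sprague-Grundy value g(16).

Grundy values for subtraction set {2, 5, 7}:
k:     0  1  2  3  4  5  6  7  8  9 10 11 12 13 14 15 16
g(k):  0  0  1  1  0  2  1  3  2  2  0  3  1  0  0  1  1
So g(16) = 1.

1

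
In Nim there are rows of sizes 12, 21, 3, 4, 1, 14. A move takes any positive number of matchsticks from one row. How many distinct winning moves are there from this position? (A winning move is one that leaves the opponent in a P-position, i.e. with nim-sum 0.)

Nim-sum: 12 ^ 21 ^ 3 ^ 4 ^ 1 ^ 14 = 17.
The overall nim-sum is X = 17. A row of size p has a winning move iff p XOR X < p (reduce it to p XOR X).
  12: 12 XOR 17 = 29 ≥ 12 — no move.
  21: 21 XOR 17 = 4 < 21 — winning move (to 4).
  3: 3 XOR 17 = 18 ≥ 3 — no move.
  4: 4 XOR 17 = 21 ≥ 4 — no move.
  1: 1 XOR 17 = 16 ≥ 1 — no move.
  14: 14 XOR 17 = 31 ≥ 14 — no move.
That gives 1 winning move.

1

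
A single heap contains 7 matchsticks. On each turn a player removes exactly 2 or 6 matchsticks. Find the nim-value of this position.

Grundy values for subtraction set {2, 6}:
k:     0  1  2  3  4  5  6  7
g(k):  0  0  1  1  0  0  1  1
So g(7) = 1.

1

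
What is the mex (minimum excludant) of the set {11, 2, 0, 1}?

3

The values 0, 1, 2 are all present; 3 is the first non-negative integer missing from the set.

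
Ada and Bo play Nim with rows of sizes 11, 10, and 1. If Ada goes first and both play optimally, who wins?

Bitwise XOR of the heap sizes:
  1011  (11)
  1010  (10)
  0001  (1)
  ----
  0000  (0)
The nim-sum is 0, so this is a P-position: the player to move is in a losing position under optimal play; Ada is about to move from it and so loses — Bo wins.

Bo wins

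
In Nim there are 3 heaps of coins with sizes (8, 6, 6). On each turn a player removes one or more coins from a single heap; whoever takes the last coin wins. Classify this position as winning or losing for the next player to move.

Compute the nim-sum pairwise:
8 ⊕ 6 = 14
14 ⊕ 6 = 8
The nim-sum is 8 ≠ 0, so this is an N-position: the player to move can win.

Winning position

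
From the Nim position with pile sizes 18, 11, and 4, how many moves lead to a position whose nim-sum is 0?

1

Compute the nim-sum pairwise:
18 ⊕ 11 = 25
25 ⊕ 4 = 29
The overall nim-sum is X = 29. A pile of size p has a winning move iff p XOR X < p (reduce it to p XOR X).
  18: 18 XOR 29 = 15 < 18 — winning move (to 15).
  11: 11 XOR 29 = 22 ≥ 11 — no move.
  4: 4 XOR 29 = 25 ≥ 4 — no move.
That gives 1 winning move.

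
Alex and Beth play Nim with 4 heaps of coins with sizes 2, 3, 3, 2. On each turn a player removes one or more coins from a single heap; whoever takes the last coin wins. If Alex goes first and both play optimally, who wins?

Nim-sum: 2 XOR 3 XOR 3 XOR 2 = 0.
The nim-sum is 0, so this is a P-position: the player to move is in a losing position under optimal play; Alex is about to move from it and so loses — Beth wins.

Beth wins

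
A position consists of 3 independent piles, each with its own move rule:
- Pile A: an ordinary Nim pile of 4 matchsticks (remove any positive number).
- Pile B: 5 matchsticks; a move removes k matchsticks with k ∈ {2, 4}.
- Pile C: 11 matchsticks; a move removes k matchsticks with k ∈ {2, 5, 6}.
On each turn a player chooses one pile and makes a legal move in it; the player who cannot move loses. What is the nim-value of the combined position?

6

Pile A is a plain Nim pile of size 4, so its Grundy value is 4.
Grundy values for pile B (subtraction set {2, 4}):
g(0) = mex{} = 0
g(1) = mex{} = 0
g(2) = mex{0} = 1
g(3) = mex{0} = 1
g(4) = mex{0,1} = 2
g(5) = mex{0,1} = 2
So g(5) = 2.
For pile C, compute g(0), g(1), … with moves {2, 5, 6}:
g(0) = mex{} = 0
g(1) = mex{} = 0
g(2) = mex{0} = 1
g(3) = mex{0} = 1
g(4) = mex{1} = 0
g(5) = mex{0,1} = 2
g(6) = mex{0} = 1
g(7) = mex{0,1,2} = 3
g(8) = mex{1} = 0
g(9) = mex{0,1,3} = 2
g(10) = mex{0,2} = 1
g(11) = mex{1,2} = 0
So g(11) = 0.
The value of a disjunctive sum is the nim-sum of the parts.
Combined value = 4 XOR 2 XOR 0 = 6.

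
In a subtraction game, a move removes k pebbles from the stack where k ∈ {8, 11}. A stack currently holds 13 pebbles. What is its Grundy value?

1

Compute g(0), g(1), … for moves {8, 11}:
g(0) = mex{} = 0
g(1) = mex{} = 0
g(2) = mex{} = 0
g(3) = mex{} = 0
g(4) = mex{} = 0
g(5) = mex{} = 0
g(6) = mex{} = 0
g(7) = mex{} = 0
g(8) = mex{0} = 1
g(9) = mex{0} = 1
g(10) = mex{0} = 1
g(11) = mex{0} = 1
g(12) = mex{0} = 1
g(13) = mex{0} = 1
So g(13) = 1.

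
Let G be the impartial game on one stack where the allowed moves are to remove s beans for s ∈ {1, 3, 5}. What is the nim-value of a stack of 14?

0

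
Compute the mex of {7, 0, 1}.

2

The values 0, 1 are all present; 2 is the first non-negative integer missing from the set.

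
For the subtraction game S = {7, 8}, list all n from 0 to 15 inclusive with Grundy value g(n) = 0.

0, 1, 2, 3, 4, 5, 6, 15

Grundy values for subtraction set {7, 8}:
k:     0  1  2  3  4  5  6  7  8  9 10 11 12 13 14 15
g(k):  0  0  0  0  0  0  0  1  1  1  1  1  1  1  2  0
The P-positions (g = 0) in 0..15 are 0, 1, 2, 3, 4, 5, 6, 15.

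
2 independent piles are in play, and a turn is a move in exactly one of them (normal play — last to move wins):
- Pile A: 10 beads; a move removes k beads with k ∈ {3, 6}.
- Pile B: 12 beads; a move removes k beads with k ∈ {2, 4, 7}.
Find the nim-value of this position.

Build the Grundy sequence for pile A with g(k) = mex{g(k−s) : s ∈ {3, 6}, s ≤ k}:
g(0) = mex{} = 0
g(1) = mex{} = 0
g(2) = mex{} = 0
g(3) = mex{0} = 1
g(4) = mex{0} = 1
g(5) = mex{0} = 1
g(6) = mex{0,1} = 2
g(7) = mex{0,1} = 2
g(8) = mex{0,1} = 2
g(9) = mex{1,2} = 0
g(10) = mex{1,2} = 0
So g(10) = 0.
For pile B, compute g(0), g(1), … with moves {2, 4, 7}:
g(0) = mex{} = 0
g(1) = mex{} = 0
g(2) = mex{0} = 1
g(3) = mex{0} = 1
g(4) = mex{0,1} = 2
g(5) = mex{0,1} = 2
g(6) = mex{1,2} = 0
g(7) = mex{0,1,2} = 3
g(8) = mex{0,2} = 1
g(9) = mex{1,2,3} = 0
g(10) = mex{0,1} = 2
g(11) = mex{0,2,3} = 1
g(12) = mex{1,2} = 0
So g(12) = 0.
By the Sprague-Grundy theorem, the Grundy value of a sum of independent games is the XOR of the component values.
Combined value = 0 ⊕ 0 = 0.

0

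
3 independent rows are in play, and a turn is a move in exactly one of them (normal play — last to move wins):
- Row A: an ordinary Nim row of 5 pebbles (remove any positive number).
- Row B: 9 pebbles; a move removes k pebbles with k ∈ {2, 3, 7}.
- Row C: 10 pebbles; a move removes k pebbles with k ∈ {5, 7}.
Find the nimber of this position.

Row A is a plain Nim row of size 5, so its Grundy value is 5.
Grundy values for row B (subtraction set {2, 3, 7}):
k:     0  1  2  3  4  5  6  7  8  9
g(k):  0  0  1  1  2  0  0  1  1  2
So g(9) = 2.
For row C, compute g(0), g(1), … with moves {5, 7}:
g(0) = mex{} = 0
g(1) = mex{} = 0
g(2) = mex{} = 0
g(3) = mex{} = 0
g(4) = mex{} = 0
g(5) = mex{0} = 1
g(6) = mex{0} = 1
g(7) = mex{0} = 1
g(8) = mex{0} = 1
g(9) = mex{0} = 1
g(10) = mex{0,1} = 2
So g(10) = 2.
The value of a disjunctive sum is the nim-sum of the parts.
Combined value = 5 XOR 2 XOR 2 = 5.

5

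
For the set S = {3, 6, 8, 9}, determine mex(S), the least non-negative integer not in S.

0

0 is not in the set, so the mex is 0.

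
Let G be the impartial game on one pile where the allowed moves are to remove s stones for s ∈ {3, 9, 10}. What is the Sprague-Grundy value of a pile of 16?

Grundy values for subtraction set {3, 9, 10}:
k:     0  1  2  3  4  5  6  7  8  9 10 11 12 13 14 15 16
g(k):  0  0  0  1  1  1  0  0  0  1  1  1  2  0  0  3  1
So g(16) = 1.

1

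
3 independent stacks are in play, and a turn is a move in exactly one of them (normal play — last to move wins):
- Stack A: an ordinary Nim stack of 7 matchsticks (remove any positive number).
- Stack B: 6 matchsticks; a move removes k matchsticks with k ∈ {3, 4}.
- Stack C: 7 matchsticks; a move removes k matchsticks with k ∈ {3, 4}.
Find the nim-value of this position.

Stack A is a plain Nim stack of size 7, so its Grundy value is 7.
Grundy values for stack B (subtraction set {3, 4}):
g(0) = mex{} = 0
g(1) = mex{} = 0
g(2) = mex{} = 0
g(3) = mex{0} = 1
g(4) = mex{0} = 1
g(5) = mex{0} = 1
g(6) = mex{0,1} = 2
So g(6) = 2.
Build the Grundy sequence for stack C with g(k) = mex{g(k−s) : s ∈ {3, 4}, s ≤ k}:
g(0) = mex{} = 0
g(1) = mex{} = 0
g(2) = mex{} = 0
g(3) = mex{0} = 1
g(4) = mex{0} = 1
g(5) = mex{0} = 1
g(6) = mex{0,1} = 2
g(7) = mex{1} = 0
So g(7) = 0.
By the Sprague-Grundy theorem, the Grundy value of a sum of independent games is the XOR of the component values.
Combined value = 7 ⊕ 2 ⊕ 0 = 5.

5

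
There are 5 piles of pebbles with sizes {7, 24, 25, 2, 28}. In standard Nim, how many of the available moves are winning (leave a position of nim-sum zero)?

3

Compute the nim-sum pairwise:
7 XOR 24 = 31
31 XOR 25 = 6
6 XOR 2 = 4
4 XOR 28 = 24
The overall nim-sum is X = 24. A pile of size p has a winning move iff p XOR X < p (reduce it to p XOR X).
  7: 7 XOR 24 = 31 ≥ 7 — no move.
  24: 24 XOR 24 = 0 < 24 — winning move (to 0).
  25: 25 XOR 24 = 1 < 25 — winning move (to 1).
  2: 2 XOR 24 = 26 ≥ 2 — no move.
  28: 28 XOR 24 = 4 < 28 — winning move (to 4).
That gives 3 winning moves.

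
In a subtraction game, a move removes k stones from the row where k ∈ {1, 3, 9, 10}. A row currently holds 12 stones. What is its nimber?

2

Grundy values for subtraction set {1, 3, 9, 10}:
g(0) = mex{} = 0
g(1) = mex{0} = 1
g(2) = mex{1} = 0
g(3) = mex{0} = 1
g(4) = mex{1} = 0
g(5) = mex{0} = 1
g(6) = mex{1} = 0
g(7) = mex{0} = 1
g(8) = mex{1} = 0
g(9) = mex{0} = 1
g(10) = mex{0,1} = 2
g(11) = mex{0,1,2} = 3
g(12) = mex{0,1,3} = 2
So g(12) = 2.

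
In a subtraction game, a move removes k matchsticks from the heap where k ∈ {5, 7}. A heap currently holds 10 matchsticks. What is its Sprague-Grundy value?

2

Compute g(0), g(1), … for moves {5, 7}:
k:     0  1  2  3  4  5  6  7  8  9 10
g(k):  0  0  0  0  0  1  1  1  1  1  2
So g(10) = 2.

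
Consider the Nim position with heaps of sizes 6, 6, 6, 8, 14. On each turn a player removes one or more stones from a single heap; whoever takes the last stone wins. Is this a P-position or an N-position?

Nim-sum: 6 ⊕ 6 ⊕ 6 ⊕ 8 ⊕ 14 = 0.
The nim-sum is 0, so this is a P-position: the player to move is in a losing position under optimal play.

P-position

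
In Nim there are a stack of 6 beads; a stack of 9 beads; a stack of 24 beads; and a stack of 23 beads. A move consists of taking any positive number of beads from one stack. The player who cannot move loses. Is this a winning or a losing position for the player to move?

Losing position

Compute the nim-sum pairwise:
6 ^ 9 = 15
15 ^ 24 = 23
23 ^ 23 = 0
The nim-sum is 0, so this is a P-position: the player to move is in a losing position under optimal play.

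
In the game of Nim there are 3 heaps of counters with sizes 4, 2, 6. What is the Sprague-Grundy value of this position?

0

Write each in binary and XOR column by column:
  100  (4)
  010  (2)
  110  (6)
  ---
  000  (0)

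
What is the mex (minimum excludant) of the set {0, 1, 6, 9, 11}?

2

The values 0, 1 are all present; 2 is the first non-negative integer missing from the set.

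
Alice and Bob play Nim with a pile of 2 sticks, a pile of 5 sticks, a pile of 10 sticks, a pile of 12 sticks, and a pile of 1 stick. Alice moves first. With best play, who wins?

Bob wins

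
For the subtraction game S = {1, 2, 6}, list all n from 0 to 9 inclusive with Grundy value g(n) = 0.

0, 3, 7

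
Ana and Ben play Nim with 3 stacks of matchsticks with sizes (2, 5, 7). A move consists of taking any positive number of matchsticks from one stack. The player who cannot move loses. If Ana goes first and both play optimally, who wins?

Ben wins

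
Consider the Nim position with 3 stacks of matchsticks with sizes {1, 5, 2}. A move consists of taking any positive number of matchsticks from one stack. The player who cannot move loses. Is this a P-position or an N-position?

Nim-sum: 1 ^ 5 ^ 2 = 6.
The nim-sum is 6 ≠ 0, so this is an N-position: the player to move can win.

N-position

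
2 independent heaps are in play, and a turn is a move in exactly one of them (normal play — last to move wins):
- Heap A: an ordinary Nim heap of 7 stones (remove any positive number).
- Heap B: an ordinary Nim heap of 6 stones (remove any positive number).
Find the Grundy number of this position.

1

Heap A is a plain Nim heap of size 7, so its Grundy value is 7.
Heap B is a plain Nim heap of size 6, so its Grundy value is 6.
The value of a disjunctive sum is the nim-sum of the parts.
Combined value = 7 ⊕ 6 = 1.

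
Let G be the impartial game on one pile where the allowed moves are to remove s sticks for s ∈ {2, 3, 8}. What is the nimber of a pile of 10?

0

Compute g(0), g(1), … for moves {2, 3, 8}:
g(0) = mex{} = 0
g(1) = mex{} = 0
g(2) = mex{0} = 1
g(3) = mex{0} = 1
g(4) = mex{0,1} = 2
g(5) = mex{1} = 0
g(6) = mex{1,2} = 0
g(7) = mex{0,2} = 1
g(8) = mex{0} = 1
g(9) = mex{0,1} = 2
g(10) = mex{1} = 0
So g(10) = 0.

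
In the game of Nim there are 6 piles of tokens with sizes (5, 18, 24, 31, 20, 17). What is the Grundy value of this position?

Nim-sum: 5 XOR 18 XOR 24 XOR 31 XOR 20 XOR 17 = 21.

21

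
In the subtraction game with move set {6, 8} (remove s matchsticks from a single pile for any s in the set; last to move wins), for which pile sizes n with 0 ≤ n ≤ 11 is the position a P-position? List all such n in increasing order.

Compute g(0), g(1), … for moves {6, 8}:
g(0) = mex{} = 0
g(1) = mex{} = 0
g(2) = mex{} = 0
g(3) = mex{} = 0
g(4) = mex{} = 0
g(5) = mex{} = 0
g(6) = mex{0} = 1
g(7) = mex{0} = 1
g(8) = mex{0} = 1
g(9) = mex{0} = 1
g(10) = mex{0} = 1
g(11) = mex{0} = 1
The P-positions (g = 0) in 0..11 are 0, 1, 2, 3, 4, 5.

0, 1, 2, 3, 4, 5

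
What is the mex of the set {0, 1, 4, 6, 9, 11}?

2

The values 0, 1 are all present; 2 is the first non-negative integer missing from the set.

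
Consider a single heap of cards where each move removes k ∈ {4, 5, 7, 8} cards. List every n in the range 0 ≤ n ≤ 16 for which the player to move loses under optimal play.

Grundy values for subtraction set {4, 5, 7, 8}:
k:     0  1  2  3  4  5  6  7  8  9 10 11 12 13 14 15 16
g(k):  0  0  0  0  1  1  1  1  2  2  2  2  0  0  0  0  1
The P-positions (g = 0) in 0..16 are 0, 1, 2, 3, 12, 13, 14, 15.

0, 1, 2, 3, 12, 13, 14, 15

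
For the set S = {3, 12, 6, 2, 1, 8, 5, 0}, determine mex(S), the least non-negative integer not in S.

The values 0, 1, 2, 3 are all present; 4 is the first non-negative integer missing from the set.

4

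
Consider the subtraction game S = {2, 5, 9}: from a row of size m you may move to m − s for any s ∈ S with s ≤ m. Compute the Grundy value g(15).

0

Build the Grundy sequence with g(k) = mex{g(k−s) : s ∈ {2, 5, 9}, s ≤ k}:
k:     0  1  2  3  4  5  6  7  8  9 10 11 12 13 14 15
g(k):  0  0  1  1  0  2  1  0  0  1  1  0  2  1  0  0
So g(15) = 0.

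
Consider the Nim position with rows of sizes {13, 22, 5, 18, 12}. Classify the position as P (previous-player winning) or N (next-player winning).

P-position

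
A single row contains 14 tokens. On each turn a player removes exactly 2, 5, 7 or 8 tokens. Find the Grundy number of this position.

0

Grundy values for subtraction set {2, 5, 7, 8}:
g(0) = mex{} = 0
g(1) = mex{} = 0
g(2) = mex{0} = 1
g(3) = mex{0} = 1
g(4) = mex{1} = 0
g(5) = mex{0,1} = 2
g(6) = mex{0} = 1
g(7) = mex{0,1,2} = 3
g(8) = mex{0,1} = 2
g(9) = mex{0,1,3} = 2
g(10) = mex{1,2} = 0
g(11) = mex{0,1,2} = 3
g(12) = mex{0,2,3} = 1
g(13) = mex{1,2,3} = 0
g(14) = mex{1,2,3} = 0
So g(14) = 0.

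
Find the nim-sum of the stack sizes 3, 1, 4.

Compute the nim-sum pairwise:
3 ⊕ 1 = 2
2 ⊕ 4 = 6

6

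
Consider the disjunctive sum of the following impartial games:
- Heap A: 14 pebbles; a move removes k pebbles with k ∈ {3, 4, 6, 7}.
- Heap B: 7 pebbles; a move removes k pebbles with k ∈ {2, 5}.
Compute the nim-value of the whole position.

1

Grundy values for heap A (subtraction set {3, 4, 6, 7}):
g(0) = mex{} = 0
g(1) = mex{} = 0
g(2) = mex{} = 0
g(3) = mex{0} = 1
g(4) = mex{0} = 1
g(5) = mex{0} = 1
g(6) = mex{0,1} = 2
g(7) = mex{0,1} = 2
g(8) = mex{0,1} = 2
g(9) = mex{0,1,2} = 3
g(10) = mex{1,2} = 0
g(11) = mex{1,2} = 0
g(12) = mex{1,2,3} = 0
g(13) = mex{0,2,3} = 1
g(14) = mex{0,2} = 1
So g(14) = 1.
Grundy values for heap B (subtraction set {2, 5}):
k:     0  1  2  3  4  5  6  7
g(k):  0  0  1  1  0  2  1  0
So g(7) = 0.
By the Sprague-Grundy theorem, the Grundy value of a sum of independent games is the XOR of the component values.
Combined value = 1 ⊕ 0 = 1.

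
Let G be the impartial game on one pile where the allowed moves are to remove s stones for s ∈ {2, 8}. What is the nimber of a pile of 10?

Compute g(0), g(1), … for moves {2, 8}:
k:     0  1  2  3  4  5  6  7  8  9 10
g(k):  0  0  1  1  0  0  1  1  2  2  0
So g(10) = 0.

0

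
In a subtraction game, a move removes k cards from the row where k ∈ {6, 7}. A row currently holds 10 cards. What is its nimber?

Build the Grundy sequence with g(k) = mex{g(k−s) : s ∈ {6, 7}, s ≤ k}:
k:     0  1  2  3  4  5  6  7  8  9 10
g(k):  0  0  0  0  0  0  1  1  1  1  1
So g(10) = 1.

1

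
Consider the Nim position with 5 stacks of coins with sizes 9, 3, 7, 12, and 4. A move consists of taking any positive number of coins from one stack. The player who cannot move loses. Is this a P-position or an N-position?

N-position

In binary:
  1001  (9)
  0011  (3)
  0111  (7)
  1100  (12)
  0100  (4)
  ----
  0101  (5)
The nim-sum is 5 ≠ 0, so this is an N-position: the player to move can win.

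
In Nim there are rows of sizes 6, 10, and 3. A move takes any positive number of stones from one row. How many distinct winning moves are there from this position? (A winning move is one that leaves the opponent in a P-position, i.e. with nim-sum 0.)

1

Nim-sum: 6 ⊕ 10 ⊕ 3 = 15.
The overall nim-sum is X = 15. A row of size p has a winning move iff p XOR X < p (reduce it to p XOR X).
  6: 6 XOR 15 = 9 ≥ 6 — no move.
  10: 10 XOR 15 = 5 < 10 — winning move (to 5).
  3: 3 XOR 15 = 12 ≥ 3 — no move.
That gives 1 winning move.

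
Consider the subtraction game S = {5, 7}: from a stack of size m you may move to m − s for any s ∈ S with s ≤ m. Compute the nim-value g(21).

Grundy values for subtraction set {5, 7}:
k:     0  1  2  3  4  5  6  7  8  9 10 11 12 13 14 15 16 17 18 19 20 21
g(k):  0  0  0  0  0  1  1  1  1  1  2  2  0  0  0  0  0  1  1  1  1  1
So g(21) = 1.

1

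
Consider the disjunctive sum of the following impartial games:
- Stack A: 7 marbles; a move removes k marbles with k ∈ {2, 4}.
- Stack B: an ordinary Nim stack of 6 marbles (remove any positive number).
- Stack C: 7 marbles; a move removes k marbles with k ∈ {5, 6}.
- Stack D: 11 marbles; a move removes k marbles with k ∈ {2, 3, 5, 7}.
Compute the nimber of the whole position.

Grundy values for stack A (subtraction set {2, 4}):
g(0) = mex{} = 0
g(1) = mex{} = 0
g(2) = mex{0} = 1
g(3) = mex{0} = 1
g(4) = mex{0,1} = 2
g(5) = mex{0,1} = 2
g(6) = mex{1,2} = 0
g(7) = mex{1,2} = 0
So g(7) = 0.
Stack B is a plain Nim stack of size 6, so its Grundy value is 6.
Build the Grundy sequence for stack C with g(k) = mex{g(k−s) : s ∈ {5, 6}, s ≤ k}:
k:     0  1  2  3  4  5  6  7
g(k):  0  0  0  0  0  1  1  1
So g(7) = 1.
Build the Grundy sequence for stack D with g(k) = mex{g(k−s) : s ∈ {2, 3, 5, 7}, s ≤ k}:
g(0) = mex{} = 0
g(1) = mex{} = 0
g(2) = mex{0} = 1
g(3) = mex{0} = 1
g(4) = mex{0,1} = 2
g(5) = mex{0,1} = 2
g(6) = mex{0,1,2} = 3
g(7) = mex{0,1,2} = 3
g(8) = mex{0,1,2,3} = 4
g(9) = mex{1,2,3} = 0
g(10) = mex{1,2,3,4} = 0
g(11) = mex{0,2,3,4} = 1
So g(11) = 1.
The value of a disjunctive sum is the nim-sum of the parts.
Combined value = 0 ⊕ 6 ⊕ 1 ⊕ 1 = 6.

6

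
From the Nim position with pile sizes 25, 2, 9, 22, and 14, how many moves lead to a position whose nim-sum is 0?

3

Compute the nim-sum pairwise:
25 XOR 2 = 27
27 XOR 9 = 18
18 XOR 22 = 4
4 XOR 14 = 10
The overall nim-sum is X = 10. A pile of size p has a winning move iff p XOR X < p (reduce it to p XOR X).
  25: 25 XOR 10 = 19 < 25 — winning move (to 19).
  2: 2 XOR 10 = 8 ≥ 2 — no move.
  9: 9 XOR 10 = 3 < 9 — winning move (to 3).
  22: 22 XOR 10 = 28 ≥ 22 — no move.
  14: 14 XOR 10 = 4 < 14 — winning move (to 4).
That gives 3 winning moves.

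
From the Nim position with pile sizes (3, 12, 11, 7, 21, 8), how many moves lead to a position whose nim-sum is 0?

1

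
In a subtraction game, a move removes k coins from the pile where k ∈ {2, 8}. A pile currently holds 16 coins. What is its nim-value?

1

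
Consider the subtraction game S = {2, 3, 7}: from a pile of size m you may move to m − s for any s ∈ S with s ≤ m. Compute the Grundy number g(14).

Build the Grundy sequence with g(k) = mex{g(k−s) : s ∈ {2, 3, 7}, s ≤ k}:
k:     0  1  2  3  4  5  6  7  8  9 10 11 12 13 14
g(k):  0  0  1  1  2  0  0  1  1  2  0  0  1  1  2
So g(14) = 2.

2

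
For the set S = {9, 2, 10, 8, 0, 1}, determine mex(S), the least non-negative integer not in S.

The values 0, 1, 2 are all present; 3 is the first non-negative integer missing from the set.

3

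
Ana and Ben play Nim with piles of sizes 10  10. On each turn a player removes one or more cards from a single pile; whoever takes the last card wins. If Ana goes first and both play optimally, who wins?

Nim-sum: 10 ⊕ 10 = 0.
The nim-sum is 0, so this is a P-position: the player to move is in a losing position under optimal play; Ana is about to move from it and so loses — Ben wins.

Ben wins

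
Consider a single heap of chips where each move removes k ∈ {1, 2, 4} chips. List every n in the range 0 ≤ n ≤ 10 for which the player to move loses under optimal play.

Compute g(0), g(1), … for moves {1, 2, 4}:
k:     0  1  2  3  4  5  6  7  8  9 10
g(k):  0  1  2  0  1  2  0  1  2  0  1
The P-positions (g = 0) in 0..10 are 0, 3, 6, 9.

0, 3, 6, 9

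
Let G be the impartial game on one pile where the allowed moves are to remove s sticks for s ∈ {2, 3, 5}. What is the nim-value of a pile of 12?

2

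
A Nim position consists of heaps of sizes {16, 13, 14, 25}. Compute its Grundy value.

10

Bitwise XOR of the heap sizes:
  10000  (16)
  01101  (13)
  01110  (14)
  11001  (25)
  -----
  01010  (10)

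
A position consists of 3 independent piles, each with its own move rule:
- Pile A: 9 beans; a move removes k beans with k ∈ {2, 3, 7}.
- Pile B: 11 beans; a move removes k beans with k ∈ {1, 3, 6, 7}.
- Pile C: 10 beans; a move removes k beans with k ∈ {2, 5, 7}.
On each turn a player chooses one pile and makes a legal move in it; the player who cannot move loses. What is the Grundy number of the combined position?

1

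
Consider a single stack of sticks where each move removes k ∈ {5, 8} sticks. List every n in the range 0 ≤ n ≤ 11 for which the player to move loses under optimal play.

Compute g(0), g(1), … for moves {5, 8}:
k:     0  1  2  3  4  5  6  7  8  9 10 11
g(k):  0  0  0  0  0  1  1  1  1  1  2  2
The P-positions (g = 0) in 0..11 are 0, 1, 2, 3, 4.

0, 1, 2, 3, 4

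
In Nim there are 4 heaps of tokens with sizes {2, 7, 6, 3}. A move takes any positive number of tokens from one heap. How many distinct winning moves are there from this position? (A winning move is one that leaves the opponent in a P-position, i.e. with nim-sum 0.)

Compute the nim-sum pairwise:
2 XOR 7 = 5
5 XOR 6 = 3
3 XOR 3 = 0
The nim-sum is already 0, so every move leaves a nonzero nim-sum — there are no winning moves.

0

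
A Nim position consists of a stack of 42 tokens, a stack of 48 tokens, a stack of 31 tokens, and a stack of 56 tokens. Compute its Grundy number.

61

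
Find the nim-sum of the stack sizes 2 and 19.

17

Compute the nim-sum pairwise:
2 ^ 19 = 17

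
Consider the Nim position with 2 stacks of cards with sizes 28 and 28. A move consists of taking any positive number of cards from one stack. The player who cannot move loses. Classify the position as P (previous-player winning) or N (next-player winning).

Nim-sum: 28 XOR 28 = 0.
The nim-sum is 0, so this is a P-position: the player to move is in a losing position under optimal play.

P-position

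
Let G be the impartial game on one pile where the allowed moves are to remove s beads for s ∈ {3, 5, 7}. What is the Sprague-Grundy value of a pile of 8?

2

Build the Grundy sequence with g(k) = mex{g(k−s) : s ∈ {3, 5, 7}, s ≤ k}:
g(0) = mex{} = 0
g(1) = mex{} = 0
g(2) = mex{} = 0
g(3) = mex{0} = 1
g(4) = mex{0} = 1
g(5) = mex{0} = 1
g(6) = mex{0,1} = 2
g(7) = mex{0,1} = 2
g(8) = mex{0,1} = 2
So g(8) = 2.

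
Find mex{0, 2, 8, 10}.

1

0 is in the set but 1 is not, so the mex is 1.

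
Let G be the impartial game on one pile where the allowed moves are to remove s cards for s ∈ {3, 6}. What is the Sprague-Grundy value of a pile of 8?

2

Build the Grundy sequence with g(k) = mex{g(k−s) : s ∈ {3, 6}, s ≤ k}:
g(0) = mex{} = 0
g(1) = mex{} = 0
g(2) = mex{} = 0
g(3) = mex{0} = 1
g(4) = mex{0} = 1
g(5) = mex{0} = 1
g(6) = mex{0,1} = 2
g(7) = mex{0,1} = 2
g(8) = mex{0,1} = 2
So g(8) = 2.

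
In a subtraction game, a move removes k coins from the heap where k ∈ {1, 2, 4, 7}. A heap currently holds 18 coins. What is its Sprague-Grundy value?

0

Grundy values for subtraction set {1, 2, 4, 7}:
k:     0  1  2  3  4  5  6  7  8  9 10 11 12 13 14 15 16 17 18
g(k):  0  1  2  0  1  2  0  1  2  0  1  2  0  1  2  0  1  2  0
So g(18) = 0.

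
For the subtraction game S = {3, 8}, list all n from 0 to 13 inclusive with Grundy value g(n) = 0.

Build the Grundy sequence with g(k) = mex{g(k−s) : s ∈ {3, 8}, s ≤ k}:
g(0) = mex{} = 0
g(1) = mex{} = 0
g(2) = mex{} = 0
g(3) = mex{0} = 1
g(4) = mex{0} = 1
g(5) = mex{0} = 1
g(6) = mex{1} = 0
g(7) = mex{1} = 0
g(8) = mex{0,1} = 2
g(9) = mex{0} = 1
g(10) = mex{0} = 1
g(11) = mex{1,2} = 0
g(12) = mex{1} = 0
g(13) = mex{1} = 0
The P-positions (g = 0) in 0..13 are 0, 1, 2, 6, 7, 11, 12, 13.

0, 1, 2, 6, 7, 11, 12, 13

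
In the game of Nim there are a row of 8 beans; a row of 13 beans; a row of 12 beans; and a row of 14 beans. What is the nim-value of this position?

Compute the nim-sum pairwise:
8 ⊕ 13 = 5
5 ⊕ 12 = 9
9 ⊕ 14 = 7

7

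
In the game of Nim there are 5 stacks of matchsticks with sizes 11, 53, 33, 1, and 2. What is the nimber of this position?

Nim-sum: 11 ⊕ 53 ⊕ 33 ⊕ 1 ⊕ 2 = 28.

28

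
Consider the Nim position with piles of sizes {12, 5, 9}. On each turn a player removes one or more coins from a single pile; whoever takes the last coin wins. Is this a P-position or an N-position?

P-position

Compute the nim-sum pairwise:
12 ⊕ 5 = 9
9 ⊕ 9 = 0
The nim-sum is 0, so this is a P-position: the player to move is in a losing position under optimal play.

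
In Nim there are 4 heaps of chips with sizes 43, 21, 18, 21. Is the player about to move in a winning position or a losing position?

Winning position

Nim-sum: 43 ^ 21 ^ 18 ^ 21 = 57.
The nim-sum is 57 ≠ 0, so this is an N-position: the player to move can win.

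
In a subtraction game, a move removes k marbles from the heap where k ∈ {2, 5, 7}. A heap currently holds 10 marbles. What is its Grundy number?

Grundy values for subtraction set {2, 5, 7}:
k:     0  1  2  3  4  5  6  7  8  9 10
g(k):  0  0  1  1  0  2  1  3  2  2  0
So g(10) = 0.

0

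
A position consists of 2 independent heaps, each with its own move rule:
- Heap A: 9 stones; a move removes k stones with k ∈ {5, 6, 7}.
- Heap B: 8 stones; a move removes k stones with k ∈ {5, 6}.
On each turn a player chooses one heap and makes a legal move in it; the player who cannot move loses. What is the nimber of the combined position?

Grundy values for heap A (subtraction set {5, 6, 7}):
k:     0  1  2  3  4  5  6  7  8  9
g(k):  0  0  0  0  0  1  1  1  1  1
So g(9) = 1.
For heap B, compute g(0), g(1), … with moves {5, 6}:
g(0) = mex{} = 0
g(1) = mex{} = 0
g(2) = mex{} = 0
g(3) = mex{} = 0
g(4) = mex{} = 0
g(5) = mex{0} = 1
g(6) = mex{0} = 1
g(7) = mex{0} = 1
g(8) = mex{0} = 1
So g(8) = 1.
By the Sprague-Grundy theorem, the Grundy value of a sum of independent games is the XOR of the component values.
Combined value = 1 ⊕ 1 = 0.

0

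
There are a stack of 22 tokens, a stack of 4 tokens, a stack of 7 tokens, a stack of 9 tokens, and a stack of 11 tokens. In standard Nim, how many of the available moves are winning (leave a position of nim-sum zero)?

1

Bitwise XOR of the heap sizes:
  10110  (22)
  00100  (4)
  00111  (7)
  01001  (9)
  01011  (11)
  -----
  10111  (23)
The overall nim-sum is X = 23. A stack of size p has a winning move iff p XOR X < p (reduce it to p XOR X).
  22: 22 XOR 23 = 1 < 22 — winning move (to 1).
  4: 4 XOR 23 = 19 ≥ 4 — no move.
  7: 7 XOR 23 = 16 ≥ 7 — no move.
  9: 9 XOR 23 = 30 ≥ 9 — no move.
  11: 11 XOR 23 = 28 ≥ 11 — no move.
That gives 1 winning move.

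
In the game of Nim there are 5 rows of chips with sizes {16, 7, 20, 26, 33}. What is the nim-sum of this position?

56

Nim-sum: 16 ^ 7 ^ 20 ^ 26 ^ 33 = 56.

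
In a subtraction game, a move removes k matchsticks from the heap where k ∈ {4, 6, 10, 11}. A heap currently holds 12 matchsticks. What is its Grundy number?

Grundy values for subtraction set {4, 6, 10, 11}:
k:     0  1  2  3  4  5  6  7  8  9 10 11 12
g(k):  0  0  0  0  1  1  1  1  2  2  2  2  3
So g(12) = 3.

3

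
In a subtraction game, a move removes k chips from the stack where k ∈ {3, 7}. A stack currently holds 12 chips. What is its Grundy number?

Compute g(0), g(1), … for moves {3, 7}:
k:     0  1  2  3  4  5  6  7  8  9 10 11 12
g(k):  0  0  0  1  1  1  0  2  2  1  0  0  0
So g(12) = 0.

0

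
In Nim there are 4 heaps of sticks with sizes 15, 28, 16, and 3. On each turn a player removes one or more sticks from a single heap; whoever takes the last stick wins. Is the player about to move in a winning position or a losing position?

Losing position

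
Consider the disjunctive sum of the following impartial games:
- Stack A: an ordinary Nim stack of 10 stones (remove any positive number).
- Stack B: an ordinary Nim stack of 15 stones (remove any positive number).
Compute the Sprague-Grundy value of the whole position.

Stack A is a plain Nim stack of size 10, so its Grundy value is 10.
Stack B is a plain Nim stack of size 15, so its Grundy value is 15.
The value of a disjunctive sum is the nim-sum of the parts.
Combined value = 10 XOR 15 = 5.

5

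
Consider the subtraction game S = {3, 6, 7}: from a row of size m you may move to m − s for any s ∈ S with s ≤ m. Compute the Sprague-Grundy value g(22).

0

Grundy values for subtraction set {3, 6, 7}:
k:     0  1  2  3  4  5  6  7  8  9 10 11 12 13 14 15 16 17 18 19 20 21 22
g(k):  0  0  0  1  1  1  2  2  2  3  0  0  0  1  1  1  2  2  2  3  0  0  0
So g(22) = 0.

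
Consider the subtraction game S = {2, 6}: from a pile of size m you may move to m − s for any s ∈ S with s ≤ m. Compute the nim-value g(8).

0

Compute g(0), g(1), … for moves {2, 6}:
g(0) = mex{} = 0
g(1) = mex{} = 0
g(2) = mex{0} = 1
g(3) = mex{0} = 1
g(4) = mex{1} = 0
g(5) = mex{1} = 0
g(6) = mex{0} = 1
g(7) = mex{0} = 1
g(8) = mex{1} = 0
So g(8) = 0.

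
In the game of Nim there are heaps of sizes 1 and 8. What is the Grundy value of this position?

Nim-sum: 1 XOR 8 = 9.

9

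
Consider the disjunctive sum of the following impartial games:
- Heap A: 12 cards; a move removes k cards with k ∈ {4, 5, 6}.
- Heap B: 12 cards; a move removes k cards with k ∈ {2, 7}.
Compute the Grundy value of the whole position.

Build the Grundy sequence for heap A with g(k) = mex{g(k−s) : s ∈ {4, 5, 6}, s ≤ k}:
k:     0  1  2  3  4  5  6  7  8  9 10 11 12
g(k):  0  0  0  0  1  1  1  1  2  2  0  0  0
So g(12) = 0.
Build the Grundy sequence for heap B with g(k) = mex{g(k−s) : s ∈ {2, 7}, s ≤ k}:
k:     0  1  2  3  4  5  6  7  8  9 10 11 12
g(k):  0  0  1  1  0  0  1  1  2  0  0  1  1
So g(12) = 1.
The value of a disjunctive sum is the nim-sum of the parts.
Combined value = 0 ⊕ 1 = 1.

1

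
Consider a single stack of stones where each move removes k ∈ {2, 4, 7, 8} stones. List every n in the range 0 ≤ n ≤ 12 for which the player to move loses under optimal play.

Build the Grundy sequence with g(k) = mex{g(k−s) : s ∈ {2, 4, 7, 8}, s ≤ k}:
g(0) = mex{} = 0
g(1) = mex{} = 0
g(2) = mex{0} = 1
g(3) = mex{0} = 1
g(4) = mex{0,1} = 2
g(5) = mex{0,1} = 2
g(6) = mex{1,2} = 0
g(7) = mex{0,1,2} = 3
g(8) = mex{0,2} = 1
g(9) = mex{0,1,2,3} = 4
g(10) = mex{0,1} = 2
g(11) = mex{1,2,3,4} = 0
g(12) = mex{1,2} = 0
The P-positions (g = 0) in 0..12 are 0, 1, 6, 11, 12.

0, 1, 6, 11, 12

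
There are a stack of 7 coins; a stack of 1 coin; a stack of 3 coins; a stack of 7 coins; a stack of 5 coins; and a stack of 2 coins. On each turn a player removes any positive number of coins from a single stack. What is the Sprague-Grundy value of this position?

5

Compute the nim-sum pairwise:
7 XOR 1 = 6
6 XOR 3 = 5
5 XOR 7 = 2
2 XOR 5 = 7
7 XOR 2 = 5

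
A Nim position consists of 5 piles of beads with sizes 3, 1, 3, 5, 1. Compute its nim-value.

Bitwise XOR of the heap sizes:
  011  (3)
  001  (1)
  011  (3)
  101  (5)
  001  (1)
  ---
  101  (5)

5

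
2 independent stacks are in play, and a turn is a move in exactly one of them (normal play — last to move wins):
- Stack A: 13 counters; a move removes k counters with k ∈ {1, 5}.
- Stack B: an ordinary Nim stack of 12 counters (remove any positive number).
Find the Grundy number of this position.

13

For stack A, compute g(0), g(1), … with moves {1, 5}:
g(0) = mex{} = 0
g(1) = mex{0} = 1
g(2) = mex{1} = 0
g(3) = mex{0} = 1
g(4) = mex{1} = 0
g(5) = mex{0} = 1
g(6) = mex{1} = 0
g(7) = mex{0} = 1
g(8) = mex{1} = 0
g(9) = mex{0} = 1
g(10) = mex{1} = 0
g(11) = mex{0} = 1
g(12) = mex{1} = 0
g(13) = mex{0} = 1
So g(13) = 1.
Stack B is a plain Nim stack of size 12, so its Grundy value is 12.
By the Sprague-Grundy theorem, the Grundy value of a sum of independent games is the XOR of the component values.
Combined value = 1 ⊕ 12 = 13.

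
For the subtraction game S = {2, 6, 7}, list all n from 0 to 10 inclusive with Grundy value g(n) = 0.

0, 1, 4, 5, 9

Compute g(0), g(1), … for moves {2, 6, 7}:
k:     0  1  2  3  4  5  6  7  8  9 10
g(k):  0  0  1  1  0  0  1  1  2  0  3
The P-positions (g = 0) in 0..10 are 0, 1, 4, 5, 9.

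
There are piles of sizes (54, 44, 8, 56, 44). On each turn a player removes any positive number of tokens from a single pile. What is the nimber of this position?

6

Nim-sum: 54 ⊕ 44 ⊕ 8 ⊕ 56 ⊕ 44 = 6.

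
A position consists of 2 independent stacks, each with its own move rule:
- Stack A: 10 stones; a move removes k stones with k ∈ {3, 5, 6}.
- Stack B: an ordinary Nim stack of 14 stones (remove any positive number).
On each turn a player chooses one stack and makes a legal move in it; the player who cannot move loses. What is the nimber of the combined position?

14

For stack A, compute g(0), g(1), … with moves {3, 5, 6}:
k:     0  1  2  3  4  5  6  7  8  9 10
g(k):  0  0  0  1  1  1  2  2  2  0  0
So g(10) = 0.
Stack B is a plain Nim stack of size 14, so its Grundy value is 14.
The value of a disjunctive sum is the nim-sum of the parts.
Combined value = 0 ⊕ 14 = 14.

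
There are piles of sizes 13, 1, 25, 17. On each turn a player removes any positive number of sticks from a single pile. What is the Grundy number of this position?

4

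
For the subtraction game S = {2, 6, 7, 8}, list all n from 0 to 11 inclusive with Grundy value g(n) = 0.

Build the Grundy sequence with g(k) = mex{g(k−s) : s ∈ {2, 6, 7, 8}, s ≤ k}:
k:     0  1  2  3  4  5  6  7  8  9 10 11
g(k):  0  0  1  1  0  0  1  1  2  2  3  3
The P-positions (g = 0) in 0..11 are 0, 1, 4, 5.

0, 1, 4, 5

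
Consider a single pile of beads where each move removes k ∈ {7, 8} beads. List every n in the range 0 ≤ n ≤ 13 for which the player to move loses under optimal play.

0, 1, 2, 3, 4, 5, 6

Build the Grundy sequence with g(k) = mex{g(k−s) : s ∈ {7, 8}, s ≤ k}:
g(0) = mex{} = 0
g(1) = mex{} = 0
g(2) = mex{} = 0
g(3) = mex{} = 0
g(4) = mex{} = 0
g(5) = mex{} = 0
g(6) = mex{} = 0
g(7) = mex{0} = 1
g(8) = mex{0} = 1
g(9) = mex{0} = 1
g(10) = mex{0} = 1
g(11) = mex{0} = 1
g(12) = mex{0} = 1
g(13) = mex{0} = 1
The P-positions (g = 0) in 0..13 are 0, 1, 2, 3, 4, 5, 6.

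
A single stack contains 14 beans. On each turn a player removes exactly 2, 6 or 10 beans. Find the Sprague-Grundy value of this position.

1

Build the Grundy sequence with g(k) = mex{g(k−s) : s ∈ {2, 6, 10}, s ≤ k}:
k:     0  1  2  3  4  5  6  7  8  9 10 11 12 13 14
g(k):  0  0  1  1  0  0  1  1  0  0  1  1  0  0  1
So g(14) = 1.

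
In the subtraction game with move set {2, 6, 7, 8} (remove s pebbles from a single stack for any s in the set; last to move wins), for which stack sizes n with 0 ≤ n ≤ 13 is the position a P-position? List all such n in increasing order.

0, 1, 4, 5

Grundy values for subtraction set {2, 6, 7, 8}:
k:     0  1  2  3  4  5  6  7  8  9 10 11 12 13
g(k):  0  0  1  1  0  0  1  1  2  2  3  3  2  2
The P-positions (g = 0) in 0..13 are 0, 1, 4, 5.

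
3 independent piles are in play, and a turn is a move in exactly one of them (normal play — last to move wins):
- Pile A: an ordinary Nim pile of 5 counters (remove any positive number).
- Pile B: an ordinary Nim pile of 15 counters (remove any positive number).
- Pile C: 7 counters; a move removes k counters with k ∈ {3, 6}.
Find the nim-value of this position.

Pile A is a plain Nim pile of size 5, so its Grundy value is 5.
Pile B is a plain Nim pile of size 15, so its Grundy value is 15.
Grundy values for pile C (subtraction set {3, 6}):
g(0) = mex{} = 0
g(1) = mex{} = 0
g(2) = mex{} = 0
g(3) = mex{0} = 1
g(4) = mex{0} = 1
g(5) = mex{0} = 1
g(6) = mex{0,1} = 2
g(7) = mex{0,1} = 2
So g(7) = 2.
The value of a disjunctive sum is the nim-sum of the parts.
Combined value = 5 XOR 15 XOR 2 = 8.

8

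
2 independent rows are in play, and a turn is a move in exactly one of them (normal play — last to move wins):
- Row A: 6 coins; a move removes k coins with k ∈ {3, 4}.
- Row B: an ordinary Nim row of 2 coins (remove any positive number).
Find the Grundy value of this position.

Build the Grundy sequence for row A with g(k) = mex{g(k−s) : s ∈ {3, 4}, s ≤ k}:
g(0) = mex{} = 0
g(1) = mex{} = 0
g(2) = mex{} = 0
g(3) = mex{0} = 1
g(4) = mex{0} = 1
g(5) = mex{0} = 1
g(6) = mex{0,1} = 2
So g(6) = 2.
Row B is a plain Nim row of size 2, so its Grundy value is 2.
By the Sprague-Grundy theorem, the Grundy value of a sum of independent games is the XOR of the component values.
Combined value = 2 ⊕ 2 = 0.

0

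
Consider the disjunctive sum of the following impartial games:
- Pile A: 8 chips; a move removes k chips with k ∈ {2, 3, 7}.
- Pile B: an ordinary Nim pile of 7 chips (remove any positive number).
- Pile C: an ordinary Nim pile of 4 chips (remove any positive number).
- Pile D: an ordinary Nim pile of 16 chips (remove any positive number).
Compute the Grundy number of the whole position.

18

Grundy values for pile A (subtraction set {2, 3, 7}):
g(0) = mex{} = 0
g(1) = mex{} = 0
g(2) = mex{0} = 1
g(3) = mex{0} = 1
g(4) = mex{0,1} = 2
g(5) = mex{1} = 0
g(6) = mex{1,2} = 0
g(7) = mex{0,2} = 1
g(8) = mex{0} = 1
So g(8) = 1.
Pile B is a plain Nim pile of size 7, so its Grundy value is 7.
Pile C is a plain Nim pile of size 4, so its Grundy value is 4.
Pile D is a plain Nim pile of size 16, so its Grundy value is 16.
The value of a disjunctive sum is the nim-sum of the parts.
Combined value = 1 XOR 7 XOR 4 XOR 16 = 18.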